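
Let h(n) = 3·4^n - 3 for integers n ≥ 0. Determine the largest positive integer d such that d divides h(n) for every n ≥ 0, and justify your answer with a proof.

Computing the first values: h(0) = 0 and h(1) = 9; gcd(0, 9) = 9, so d ≤ 9.
We prove 9 | 3·4^n - 3 for all n ≥ 0 by induction on n.
When n = 0: h(0) = 0 = 9·(0), so 9 | h(0).
Inductive step: assume the claim holds for n = r, i.e. 9 | h(r). Then
h(r+1) = 3·4^(r+1) - 3 = 4·(3·4^r - 3) + 9 = 4·h(r) + 9. The first term is divisible by 9 by the inductive hypothesis, and 9 is divisible by 9. Hence 9 | h(r+1).
Hence, by induction on n, the claim holds for every n ≥ 0.
Therefore the largest such d is 9.

d = 9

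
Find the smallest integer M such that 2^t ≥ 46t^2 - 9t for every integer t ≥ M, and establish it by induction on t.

At t = 12: 4096 < 6516, so the inequality fails and M ≥ 13. We prove 2^t ≥ 46t^2 - 9t for all t ≥ 13.
For the base case t = 13: 2^t = 8192 and 46t^2 - 9t = 7657, so 8192 ≥ 7657.
Suppose the result is true for t = m, so 2^m ≥ 46m^2 - 9m.
Then 2^(m + 1) = 2·(2^m) ≥ 2·(46m^2 - 9m).
Also, for m ≥ 13 we have 2·(46m^2 - 9m) ≥ 46(m+1)^2 - 9(m+1), since 2·(46m^2 - 9m) − (46(m+1)^2 - 9(m+1)) = 46m^2 - 101m - 37, which is nonnegative for all m ≥ 13.
Combining, 2^(m + 1) ≥ 46(m+1)^2 - 9(m+1).
By induction, the statement is established for all t ≥ 13.
Hence the smallest such M is 13.

M = 13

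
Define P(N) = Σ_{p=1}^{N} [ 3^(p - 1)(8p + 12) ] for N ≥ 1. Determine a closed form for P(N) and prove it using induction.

P(N) = 4·3^N(N + 1) - 4

We claim P(N) = 4·3^N(N + 1) - 4 for all N ≥ 1.
Base step (N = 1): P(1) = 20, and the closed form gives 20. They agree.
For the inductive step, assume it holds for an arbitrary p ≥ 1, so P(p) = 4·3^p(p + 1) - 4.
Then P(p+1) = P(p) + (3^p(8p + 20)) = (4·3^p(p + 1) - 4) + (3^p(8p + 20)).
Simplifying, P(p+1) = 12·3^p·p + 24·3^p - 4 = 4·3^(p+1)((p+1) + 1) - 4,
which is the closed form with N = p+1.
By induction, the statement is established for all N ≥ 1.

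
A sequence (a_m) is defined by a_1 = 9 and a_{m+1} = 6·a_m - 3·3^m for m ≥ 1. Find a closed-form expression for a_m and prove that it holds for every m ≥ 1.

a_m = 3^m + 6^m

Computing the first terms: a_1 = 9, a_2 = 45, a_3 = 243. This suggests a_m = 3^m + 6^m.
Base step (m = 1): the formula gives 9 = 9 = a_1.
Inductive step: assume the claim holds for m = k, so a_k = 3^k + 6^k.
Then a_{k+1} = 6·a_k - 3·3^k = 6·(3^k + 6^k) - 3·3^k = 3^(k + 1) + 6^(k + 1),
which is the claimed formula at m = k+1.
By induction, the statement is established for all m ≥ 1.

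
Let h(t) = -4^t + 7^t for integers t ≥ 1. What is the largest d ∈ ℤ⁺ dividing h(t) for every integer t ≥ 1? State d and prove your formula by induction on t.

d = 3

Computing the first values: h(1) = 3 and h(2) = 33; gcd(3, 33) = 3, so d ≤ 3.
We prove 3 | -4^t + 7^t for all t ≥ 1 by induction on t.
Base step (t = 1): h(1) = 3 = 3·(1), so 3 | h(1).
For the inductive step, assume it holds for an arbitrary k ≥ 1, i.e. 3 | h(k). Then
7^{k+1} − 4^{k+1} = 7·7^k − 4·4^k = 7·(7^k − 4^k) + (3)·4^k. The first term is divisible by 3 by the inductive hypothesis, and the second term (3)·4^k is divisible by 3 since 3 | 3. Hence 3 | h(k+1).
By the principle of mathematical induction, the result holds for all t ≥ 1.
Therefore the largest such d is 3.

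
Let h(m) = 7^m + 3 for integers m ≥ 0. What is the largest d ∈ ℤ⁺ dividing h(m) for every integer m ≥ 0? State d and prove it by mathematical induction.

Computing the first values: h(0) = 4 and h(1) = 10; gcd(4, 10) = 2, so d ≤ 2.
We prove 2 | 7^m + 3 for all m ≥ 0 by induction on m.
Base step (m = 0): h(0) = 4 = 2·(2), so 2 | h(0).
Inductive step: assume the claim holds for m = i, i.e. 2 | h(i). Then
h(i+1) = 7^(i+1) + 3 = 7·(7^i + 3) - 18 = 7·h(i) - 18. The first term is divisible by 2 by the inductive hypothesis, and -18 is divisible by 2. Hence 2 | h(i+1).
By the principle of mathematical induction, the result holds for all m ≥ 0.
Therefore the largest such d is 2.

d = 2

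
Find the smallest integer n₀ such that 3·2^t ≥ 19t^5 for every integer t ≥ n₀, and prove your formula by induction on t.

At t = 26: 201326592 < 225746144, so the inequality fails and n₀ ≥ 27. We prove 3·2^t ≥ 19t^5 for all t ≥ 27.
Base step (t = 27): 3·2^t = 402653184 and 19t^5 = 272629233, so 402653184 ≥ 272629233.
Inductive step: suppose the statement holds for some p ≥ 27, so 3·2^p ≥ 19p^5.
Then 3·2^(p + 1) = 2·(3·2^p) ≥ 2·(19p^5).
Also, for p ≥ 27 we have 2·(19p^5) ≥ 19(p+1)^5, since 2 ≥ (1 + 1/p)^5 for all p ≥ 27.
Combining, 3·2^(p + 1) ≥ 19(p+1)^5.
By induction, the statement is established for all t ≥ 27.
Hence the smallest such n₀ is 27.

n₀ = 27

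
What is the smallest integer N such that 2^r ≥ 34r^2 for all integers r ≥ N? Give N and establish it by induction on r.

N = 13

At r = 12: 4096 < 4896, so the inequality fails and N ≥ 13. We prove 2^r ≥ 34r^2 for all r ≥ 13.
Base step (r = 13): 2^r = 8192 and 34r^2 = 5746, so 8192 ≥ 5746.
Suppose the result is true for r = k, so 2^k ≥ 34k^2.
Then 2^(k + 1) = 2·(2^k) ≥ 2·(34k^2).
Also, for k ≥ 13 we have 2·(34k^2) ≥ 34(k+1)^2, since 2 ≥ (1 + 1/k)^2 for all k ≥ 13.
Combining, 2^(k + 1) ≥ 34(k+1)^2.
Hence, by induction on r, the claim holds for every r ≥ 13.
Hence the smallest such N is 13.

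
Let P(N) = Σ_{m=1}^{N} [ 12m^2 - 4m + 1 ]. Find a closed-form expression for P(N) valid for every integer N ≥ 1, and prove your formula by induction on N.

We claim P(N) = N(2N + 1)^2 for all N ≥ 1.
Base step (N = 1): P(1) = 9, and the closed form gives 9. They agree.
Suppose the result is true for N = m, so P(m) = m(4m^2 + 4m + 1).
Then P(m+1) = P(m) + (12m^2 + 20m + 9) = (m(4m^2 + 4m + 1)) + (12m^2 + 20m + 9).
Simplifying, P(m+1) = (m + 1)(2m + 3)^2 = (m+1)(2(m+1) + 1)^2,
which is the closed form with N = m+1.
Hence, by induction on N, the claim holds for every N ≥ 1.

P(N) = N(2N + 1)^2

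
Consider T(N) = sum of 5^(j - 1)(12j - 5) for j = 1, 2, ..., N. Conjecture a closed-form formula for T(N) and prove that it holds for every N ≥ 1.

We claim T(N) = 5^N(3N - 2) + 2 for all N ≥ 1.
For the base case N = 1: T(1) = 7, and the closed form gives 7. They agree.
For the inductive step, assume it holds for an arbitrary j ≥ 1, so T(j) = 5^j(3j - 2) + 2.
Then T(j+1) = T(j) + (5^j(12j + 7)) = (5^j(3j - 2) + 2) + (5^j(12j + 7)).
Simplifying, T(j+1) = 15·5^j·j + 5·5^j + 2 = 5^(j+1)(3(j+1) - 2) + 2,
which is the closed form with N = j+1.
This completes the induction.

T(N) = 5^N(3N - 2) + 2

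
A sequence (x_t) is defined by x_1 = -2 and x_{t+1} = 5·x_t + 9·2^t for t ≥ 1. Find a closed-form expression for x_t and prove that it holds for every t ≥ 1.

Computing the first terms: x_1 = -2, x_2 = 8, x_3 = 76. This suggests x_t = -3·2^t + 4·5^(t - 1).
Base case (t = 1): the formula gives -2 = -2 = x_1.
Suppose the result is true for t = p, so x_p = -3·2^p + 4·5^(p - 1).
Then x_{p+1} = 5·x_p + 9·2^p = 5·(-3·2^p + 4·5^(p - 1)) + 9·2^p = -3·2^(p + 1) + 4·5^p = -3·2^(p+1) + 4·5^((p+1) - 1),
which is the claimed formula at t = p+1.
This completes the induction.

x_t = -3·2^t + 4·5^(t - 1)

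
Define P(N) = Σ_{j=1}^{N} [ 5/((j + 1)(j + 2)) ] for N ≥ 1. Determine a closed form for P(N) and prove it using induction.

We claim P(N) = 5N/(2(N + 2)) for all N ≥ 1.
Base step (N = 1): P(1) = 5/6, and the closed form gives 5/6. They agree.
For the inductive step, assume it holds for an arbitrary j ≥ 1, so P(j) = 5j/(2(j + 2)).
Then P(j+1) = P(j) + (5/((j + 2)(j + 3))) = (5j/(2(j + 2))) + (5/((j + 2)(j + 3))).
Simplifying, P(j+1) = 5(j + 1)/(2(j + 3)) = 5(j+1)/(2((j+1) + 2)),
which is the closed form with N = j+1.
By the principle of mathematical induction, the result holds for all N ≥ 1.

P(N) = 5N/(2(N + 2))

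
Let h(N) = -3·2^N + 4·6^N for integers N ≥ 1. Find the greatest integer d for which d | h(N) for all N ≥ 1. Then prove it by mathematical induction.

Computing the first values: h(1) = 18 and h(2) = 132; gcd(18, 132) = 6, so d ≤ 6.
We prove 6 | -3·2^N + 4·6^N for all N ≥ 1 by induction on N.
Base step (N = 1): h(1) = 18 = 6·(3), so 6 | h(1).
Suppose the result is true for N = k, i.e. 6 | h(k). Then
h(k+1) − 6·h(k) = (-3·2^(k+1) + 4·6^(k+1)) − 6·(-3·2^k + 4·6^k) = (-3)·2^k·(2 − 6) = (12)·2^k. Since 6 | h(k) by the inductive hypothesis, 6 | 6·h(k); and 6 | 12 since 12 = 6·2. Therefore 6 | h(k+1).
This completes the induction.
Therefore the largest such d is 6.

d = 6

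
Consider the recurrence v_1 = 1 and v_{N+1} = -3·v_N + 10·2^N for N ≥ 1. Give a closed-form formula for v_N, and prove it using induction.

Computing the first terms: v_1 = 1, v_2 = 17, v_3 = -11. This suggests v_N = (-3)^N + 2^(N + 1).
For the base case N = 1: the formula gives 1 = 1 = v_1.
Inductive step: assume the claim holds for N = p, so v_p = (-3)^p + 2^(p + 1).
Then v_{p+1} = -3·v_p + 10·2^p = -3·((-3)^p + 2^(p + 1)) + 10·2^p = (-3)^(p + 1) + 2^(p + 2) = (-3)^(p+1) + 2^((p+1) + 1),
which is the claimed formula at N = p+1.
By the principle of mathematical induction, the result holds for all N ≥ 1.

v_N = (-3)^N + 2^(N + 1)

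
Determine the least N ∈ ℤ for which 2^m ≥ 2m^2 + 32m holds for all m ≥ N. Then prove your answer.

N = 9

At m = 8: 256 < 384, so the inequality fails and N ≥ 9. We prove 2^m ≥ 2m^2 + 32m for all m ≥ 9.
Base case (m = 9): 2^m = 512 and 2m^2 + 32m = 450, so 512 ≥ 450.
Inductive step: suppose the statement holds for some j ≥ 9, so 2^j ≥ 2j^2 + 32j.
Then 2^(j + 1) = 2·(2^j) ≥ 2·(2j^2 + 32j).
Also, for j ≥ 9 we have 2·(2j^2 + 32j) ≥ 2(j+1)^2 + 32(j+1), since 2·(2j^2 + 32j) − (2(j+1)^2 + 32(j+1)) = 2j^2 + 28j - 34, which is nonnegative for all j ≥ 9.
Combining, 2^(j + 1) ≥ 2(j+1)^2 + 32(j+1).
By induction, the statement is established for all m ≥ 9.
Hence the smallest such N is 9.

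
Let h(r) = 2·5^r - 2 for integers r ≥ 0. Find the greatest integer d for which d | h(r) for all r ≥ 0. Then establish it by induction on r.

d = 8

Computing the first values: h(0) = 0 and h(1) = 8; gcd(0, 8) = 8, so d ≤ 8.
We prove 8 | 2·5^r - 2 for all r ≥ 0 by induction on r.
When r = 0: h(0) = 0 = 8·(0), so 8 | h(0).
For the inductive step, assume it holds for an arbitrary m ≥ 0, i.e. 8 | h(m). Then
h(m+1) = 2·5^(m+1) - 2 = 5·(2·5^m - 2) + 8 = 5·h(m) + 8. The first term is divisible by 8 by the inductive hypothesis, and 8 is divisible by 8. Hence 8 | h(m+1).
This completes the induction.
Therefore the largest such d is 8.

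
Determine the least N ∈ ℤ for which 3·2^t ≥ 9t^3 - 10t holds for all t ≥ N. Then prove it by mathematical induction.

At t = 12: 12288 < 15432, so the inequality fails and N ≥ 13. We prove 3·2^t ≥ 9t^3 - 10t for all t ≥ 13.
Base case (t = 13): 3·2^t = 24576 and 9t^3 - 10t = 19643, so 24576 ≥ 19643.
For the inductive step, assume it holds for an arbitrary r ≥ 13, so 3·2^r ≥ 9r^3 - 10r.
Then 3·2^(r + 1) = 2·(3·2^r) ≥ 2·(9r^3 - 10r).
Also, for r ≥ 13 we have 2·(9r^3 - 10r) ≥ 9(r+1)^3 - 10(r+1), since 2·(9r^3 - 10r) − (9(r+1)^3 - 10(r+1)) = 9r^3 - 27r^2 - 37r + 1, which is nonnegative for all r ≥ 13.
Combining, 3·2^(r + 1) ≥ 9(r+1)^3 - 10(r+1).
Hence, by induction on t, the claim holds for every t ≥ 13.
Hence the smallest such N is 13.

N = 13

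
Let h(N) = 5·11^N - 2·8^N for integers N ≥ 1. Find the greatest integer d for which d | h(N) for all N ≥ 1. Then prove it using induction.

d = 3

Computing the first values: h(1) = 39 and h(2) = 477; gcd(39, 477) = 3, so d ≤ 3.
We prove 3 | 5·11^N - 2·8^N for all N ≥ 1 by induction on N.
Base case (N = 1): h(1) = 39 = 3·(13), so 3 | h(1).
Suppose the result is true for N = m, i.e. 3 | h(m). Then
h(m+1) − 11·h(m) = (5·11^(m+1) - 2·8^(m+1)) − 11·(5·11^m - 2·8^m) = (-2)·8^m·(8 − 11) = (6)·8^m. Since 3 | h(m) by the inductive hypothesis, 3 | 11·h(m); and 3 | 6 since 6 = 3·2. Therefore 3 | h(m+1).
Hence, by induction on N, the claim holds for every N ≥ 1.
Therefore the largest such d is 3.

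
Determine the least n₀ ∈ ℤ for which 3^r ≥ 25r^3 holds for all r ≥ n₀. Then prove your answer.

At r = 8: 6561 < 12800, so the inequality fails and n₀ ≥ 9. We prove 3^r ≥ 25r^3 for all r ≥ 9.
When r = 9: 3^r = 19683 and 25r^3 = 18225, so 19683 ≥ 18225.
For the inductive step, assume it holds for an arbitrary j ≥ 9, so 3^j ≥ 25j^3.
Then 3^(j + 1) = 3·(3^j) ≥ 3·(25j^3).
Also, for j ≥ 9 we have 3·(25j^3) ≥ 25(j+1)^3, since 3 ≥ (1 + 1/j)^3 for all j ≥ 9.
Combining, 3^(j + 1) ≥ 25(j+1)^3.
This completes the induction.
Hence the smallest such n₀ is 9.

n₀ = 9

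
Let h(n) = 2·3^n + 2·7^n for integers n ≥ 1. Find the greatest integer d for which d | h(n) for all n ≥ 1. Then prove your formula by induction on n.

d = 4

Computing the first values: h(1) = 20 and h(2) = 116; gcd(20, 116) = 4, so d ≤ 4.
We prove 4 | 2·3^n + 2·7^n for all n ≥ 1 by induction on n.
Base step (n = 1): h(1) = 20 = 4·(5), so 4 | h(1).
For the inductive step, assume it holds for an arbitrary i ≥ 1, i.e. 4 | h(i). Then
h(i+1) − 7·h(i) = (2·3^(i+1) + 2·7^(i+1)) − 7·(2·3^i + 2·7^i) = (2)·3^i·(3 − 7) = (-8)·3^i. Since 4 | h(i) by the inductive hypothesis, 4 | 7·h(i); and 4 | -8 since -8 = 4·-2. Therefore 4 | h(i+1).
Hence, by induction on n, the claim holds for every n ≥ 1.
Therefore the largest such d is 4.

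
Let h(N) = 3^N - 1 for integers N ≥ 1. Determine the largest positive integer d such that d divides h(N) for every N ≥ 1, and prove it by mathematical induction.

Computing the first values: h(1) = 2 and h(2) = 8; gcd(2, 8) = 2, so d ≤ 2.
We prove 2 | 3^N - 1 for all N ≥ 1 by induction on N.
Base step (N = 1): h(1) = 2 = 2·(1), so 2 | h(1).
Suppose the result is true for N = i, i.e. 2 | h(i). Then
3^{i+1} − 1^{i+1} = 3·3^i − 1·1^i = 3·(3^i − 1^i) + (2)·1^i. The first term is divisible by 2 by the inductive hypothesis, and the second term (2)·1^i is divisible by 2 since 2 | 2. Hence 2 | h(i+1).
By induction, the statement is established for all N ≥ 1.
Therefore the largest such d is 2.

d = 2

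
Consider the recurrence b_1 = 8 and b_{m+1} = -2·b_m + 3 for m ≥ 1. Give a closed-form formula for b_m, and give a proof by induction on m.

b_m = 7(-2)^(m - 1) + 1

Computing the first terms: b_1 = 8, b_2 = -13, b_3 = 29. This suggests b_m = 7(-2)^(m - 1) + 1.
For the base case m = 1: the formula gives 8 = 8 = b_1.
Inductive step: suppose the statement holds for some p ≥ 1, so b_p = 7(-2)^(p - 1) + 1.
Then b_{p+1} = -2·b_p + 3 = -2·(7(-2)^(p - 1) + 1) + 3 = 7(-2)^p + 1 = 7(-2)^((p+1) - 1) + 1,
which is the claimed formula at m = p+1.
By the principle of mathematical induction, the result holds for all m ≥ 1.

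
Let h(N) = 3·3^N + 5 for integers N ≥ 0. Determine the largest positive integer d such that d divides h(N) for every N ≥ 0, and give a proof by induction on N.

d = 2

Computing the first values: h(0) = 8 and h(1) = 14; gcd(8, 14) = 2, so d ≤ 2.
We prove 2 | 3·3^N + 5 for all N ≥ 0 by induction on N.
When N = 0: h(0) = 8 = 2·(4), so 2 | h(0).
Inductive step: suppose the statement holds for some m ≥ 0, i.e. 2 | h(m). Then
h(m+1) = 3·3^(m+1) + 5 = 3·(3·3^m + 5) - 10 = 3·h(m) - 10. The first term is divisible by 2 by the inductive hypothesis, and -10 is divisible by 2. Hence 2 | h(m+1).
Hence, by induction on N, the claim holds for every N ≥ 0.
Therefore the largest such d is 2.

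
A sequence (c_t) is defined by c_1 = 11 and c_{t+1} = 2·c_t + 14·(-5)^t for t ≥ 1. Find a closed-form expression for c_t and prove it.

c_t = -2(-5)^t + 2^(t - 1)

Computing the first terms: c_1 = 11, c_2 = -48, c_3 = 254. This suggests c_t = -2(-5)^t + 2^(t - 1).
Base case (t = 1): the formula gives 11 = 11 = c_1.
Suppose the result is true for t = r, so c_r = -2(-5)^r + 2^(r - 1).
Then c_{r+1} = 2·c_r + 14·(-5)^r = 2·(-2(-5)^r + 2^(r - 1)) + 14·(-5)^r = -2(-5)^(r + 1) + 2^r = -2(-5)^(r+1) + 2^((r+1) - 1),
which is the claimed formula at t = r+1.
By induction, the statement is established for all t ≥ 1.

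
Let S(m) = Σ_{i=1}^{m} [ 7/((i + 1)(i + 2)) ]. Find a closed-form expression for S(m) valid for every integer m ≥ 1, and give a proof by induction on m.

S(m) = 7m/(2(m + 2))

We claim S(m) = 7m/(2(m + 2)) for all m ≥ 1.
When m = 1: S(1) = 7/6, and the closed form gives 7/6. They agree.
Inductive step: suppose the statement holds for some i ≥ 1, so S(i) = 7i/(2(i + 2)).
Then S(i+1) = S(i) + (7/((i + 2)(i + 3))) = (7i/(2(i + 2))) + (7/((i + 2)(i + 3))).
Simplifying, S(i+1) = 7(i + 1)/(2(i + 3)) = 7(i+1)/(2((i+1) + 2)),
which is the closed form with m = i+1.
By induction, the statement is established for all m ≥ 1.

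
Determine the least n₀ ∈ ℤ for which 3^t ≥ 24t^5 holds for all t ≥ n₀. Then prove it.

At t = 15: 14348907 < 18225000, so the inequality fails and n₀ ≥ 16. We prove 3^t ≥ 24t^5 for all t ≥ 16.
Base case (t = 16): 3^t = 43046721 and 24t^5 = 25165824, so 43046721 ≥ 25165824.
Inductive step: suppose the statement holds for some p ≥ 16, so 3^p ≥ 24p^5.
Then 3^(p + 1) = 3·(3^p) ≥ 3·(24p^5).
Also, for p ≥ 16 we have 3·(24p^5) ≥ 24(p+1)^5, since 3 ≥ (1 + 1/p)^5 for all p ≥ 16.
Combining, 3^(p + 1) ≥ 24(p+1)^5.
This completes the induction.
Hence the smallest such n₀ is 16.

n₀ = 16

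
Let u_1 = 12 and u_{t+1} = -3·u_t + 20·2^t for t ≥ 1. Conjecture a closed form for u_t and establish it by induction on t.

Computing the first terms: u_1 = 12, u_2 = 4, u_3 = 68. This suggests u_t = 4(-3)^(t - 1) + 2^(t + 2).
For the base case t = 1: the formula gives 12 = 12 = u_1.
Inductive step: assume the claim holds for t = p, so u_p = 4(-3)^(p - 1) + 2^(p + 2).
Then u_{p+1} = -3·u_p + 20·2^p = -3·(4(-3)^(p - 1) + 2^(p + 2)) + 20·2^p = 4(-3)^p + 2^(p + 3) = 4(-3)^((p+1) - 1) + 2^((p+1) + 2),
which is the claimed formula at t = p+1.
By induction, the statement is established for all t ≥ 1.

u_t = 4(-3)^(t - 1) + 2^(t + 2)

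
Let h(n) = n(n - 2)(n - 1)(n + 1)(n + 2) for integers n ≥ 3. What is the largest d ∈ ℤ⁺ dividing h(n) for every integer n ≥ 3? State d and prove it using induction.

Computing the first values: h(3) = 120 and h(4) = 720; gcd(120, 720) = 120, so d ≤ 120.
We prove 120 | n(n - 2)(n - 1)(n + 1)(n + 2) for all n ≥ 3 by induction on n.
When n = 3: h(3) = 120 = 120·(1), so 120 | h(3).
For the inductive step, assume it holds for an arbitrary k ≥ 3, i.e. 120 | h(k). Then
h(k+1) − h(k) = (k-1)·k·(k+1)·(k+2)·(k+3) − (k-2)·(k-1)·k·(k+1)·(k+2) = (k-1)·k·(k+1)·(k+2)·[(k+3) − (k-2)] = 5·(k-1)·k·(k+1)·(k+2). The product of 4 consecutive integers is divisible by (4)! = 24, so h(k+1) − h(k) is divisible by 5·24 = 120. By the inductive hypothesis 120 | h(k), hence 120 | h(k+1).
This completes the induction.
Therefore the largest such d is 120.

d = 120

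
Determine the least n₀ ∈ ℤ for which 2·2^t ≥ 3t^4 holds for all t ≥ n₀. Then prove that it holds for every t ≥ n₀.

n₀ = 17

At t = 16: 131072 < 196608, so the inequality fails and n₀ ≥ 17. We prove 2·2^t ≥ 3t^4 for all t ≥ 17.
For the base case t = 17: 2·2^t = 262144 and 3t^4 = 250563, so 262144 ≥ 250563.
For the inductive step, assume it holds for an arbitrary k ≥ 17, so 2·2^k ≥ 3k^4.
Then 2·2^(k + 1) = 2·(2·2^k) ≥ 2·(3k^4).
Also, for k ≥ 17 we have 2·(3k^4) ≥ 3(k+1)^4, since 2 ≥ (1 + 1/k)^4 for all k ≥ 17.
Combining, 2·2^(k + 1) ≥ 3(k+1)^4.
Hence, by induction on t, the claim holds for every t ≥ 17.
Hence the smallest such n₀ is 17.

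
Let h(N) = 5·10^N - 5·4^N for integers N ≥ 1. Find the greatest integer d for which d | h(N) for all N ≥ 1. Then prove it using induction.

Computing the first values: h(1) = 30 and h(2) = 420; gcd(30, 420) = 30, so d ≤ 30.
We prove 30 | 5·10^N - 5·4^N for all N ≥ 1 by induction on N.
For the base case N = 1: h(1) = 30 = 30·(1), so 30 | h(1).
For the inductive step, assume it holds for an arbitrary j ≥ 1, i.e. 30 | h(j). Then
h(j+1) − 10·h(j) = (5·10^(j+1) - 5·4^(j+1)) − 10·(5·10^j - 5·4^j) = (-5)·4^j·(4 − 10) = (30)·4^j. Since 30 | h(j) by the inductive hypothesis, 30 | 10·h(j); and 30 | 30 since 30 = 30·1. Therefore 30 | h(j+1).
This completes the induction.
Therefore the largest such d is 30.

d = 30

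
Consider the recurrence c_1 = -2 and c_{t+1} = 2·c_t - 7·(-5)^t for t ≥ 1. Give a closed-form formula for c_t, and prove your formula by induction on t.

c_t = (-5)^t + 3·2^(t - 1)

Computing the first terms: c_1 = -2, c_2 = 31, c_3 = -113. This suggests c_t = (-5)^t + 3·2^(t - 1).
Base step (t = 1): the formula gives -2 = -2 = c_1.
Inductive step: suppose the statement holds for some i ≥ 1, so c_i = (-5)^i + 3·2^(i - 1).
Then c_{i+1} = 2·c_i - 7·(-5)^i = 2·((-5)^i + 3·2^(i - 1)) - 7·(-5)^i = (-5)^(i + 1) + 3·2^i = (-5)^(i+1) + 3·2^((i+1) - 1),
which is the claimed formula at t = i+1.
Hence, by induction on t, the claim holds for every t ≥ 1.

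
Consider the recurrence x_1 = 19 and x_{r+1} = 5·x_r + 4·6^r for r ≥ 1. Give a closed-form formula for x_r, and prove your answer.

Computing the first terms: x_1 = 19, x_2 = 119, x_3 = 739. This suggests x_r = -5^r + 4·6^r.
Base step (r = 1): the formula gives 19 = 19 = x_1.
For the inductive step, assume it holds for an arbitrary m ≥ 1, so x_m = -5^m + 4·6^m.
Then x_{m+1} = 5·x_m + 4·6^m = 5·(-5^m + 4·6^m) + 4·6^m = -5^(m + 1) + 4·6^(m + 1),
which is the claimed formula at r = m+1.
By the principle of mathematical induction, the result holds for all r ≥ 1.

x_r = -5^r + 4·6^r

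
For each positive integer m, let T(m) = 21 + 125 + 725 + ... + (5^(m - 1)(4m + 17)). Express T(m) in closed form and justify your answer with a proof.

T(m) = 5^m(m + 4) - 4

We claim T(m) = 5^m(m + 4) - 4 for all m ≥ 1.
Base case (m = 1): T(1) = 21, and the closed form gives 21. They agree.
Inductive step: assume the claim holds for m = i, so T(i) = 5^i(i + 4) - 4.
Then T(i+1) = T(i) + (5^i(4i + 21)) = (5^i(i + 4) - 4) + (5^i(4i + 21)).
Simplifying, T(i+1) = 5^(i + 1)i + 5^(i + 2) - 4 = 5^(i+1)((i+1) + 4) - 4,
which is the closed form with m = i+1.
By the principle of mathematical induction, the result holds for all m ≥ 1.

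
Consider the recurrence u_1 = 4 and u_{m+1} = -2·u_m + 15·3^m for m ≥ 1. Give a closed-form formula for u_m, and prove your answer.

Computing the first terms: u_1 = 4, u_2 = 37, u_3 = 61. This suggests u_m = -5(-2)^(m - 1) + 3^(m + 1).
When m = 1: the formula gives 4 = 4 = u_1.
Inductive step: assume the claim holds for m = j, so u_j = -5(-2)^(j - 1) + 3^(j + 1).
Then u_{j+1} = -2·u_j + 15·3^j = -2·(-5(-2)^(j - 1) + 3^(j + 1)) + 15·3^j = -5(-2)^j + 3^(j + 2) = -5(-2)^((j+1) - 1) + 3^((j+1) + 1),
which is the claimed formula at m = j+1.
By induction, the statement is established for all m ≥ 1.

u_m = -5(-2)^(m - 1) + 3^(m + 1)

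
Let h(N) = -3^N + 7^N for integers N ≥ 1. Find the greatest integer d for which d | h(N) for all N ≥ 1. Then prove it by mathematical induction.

Computing the first values: h(1) = 4 and h(2) = 40; gcd(4, 40) = 4, so d ≤ 4.
We prove 4 | -3^N + 7^N for all N ≥ 1 by induction on N.
For the base case N = 1: h(1) = 4 = 4·(1), so 4 | h(1).
Inductive step: assume the claim holds for N = k, i.e. 4 | h(k). Then
7^{k+1} − 3^{k+1} = 7·7^k − 3·3^k = 7·(7^k − 3^k) + (4)·3^k. The first term is divisible by 4 by the inductive hypothesis, and the second term (4)·3^k is divisible by 4 since 4 | 4. Hence 4 | h(k+1).
Hence, by induction on N, the claim holds for every N ≥ 1.
Therefore the largest such d is 4.

d = 4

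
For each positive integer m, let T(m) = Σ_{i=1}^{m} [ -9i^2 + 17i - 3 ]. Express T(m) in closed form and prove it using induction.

We claim T(m) = -m(m - 2)(3m + 2) for all m ≥ 1.
When m = 1: T(1) = 5, and the closed form gives 5. They agree.
Inductive step: assume the claim holds for m = i, so T(i) = i(-3i^2 + 4i + 4).
Then T(i+1) = T(i) + (-9i^2 - i + 5) = (i(-3i^2 + 4i + 4)) + (-9i^2 - i + 5).
Simplifying, T(i+1) = -(i - 1)(i + 1)(3i + 5) = -(i+1)((i+1) - 2)(3(i+1) + 2),
which is the closed form with m = i+1.
Hence, by induction on m, the claim holds for every m ≥ 1.

T(m) = -m(m - 2)(3m + 2)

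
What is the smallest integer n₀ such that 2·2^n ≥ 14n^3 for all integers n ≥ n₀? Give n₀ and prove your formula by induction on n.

At n = 14: 32768 < 38416, so the inequality fails and n₀ ≥ 15. We prove 2·2^n ≥ 14n^3 for all n ≥ 15.
When n = 15: 2·2^n = 65536 and 14n^3 = 47250, so 65536 ≥ 47250.
Inductive step: assume the claim holds for n = r, so 2·2^r ≥ 14r^3.
Then 2·2^(r + 1) = 2·(2·2^r) ≥ 2·(14r^3).
Also, for r ≥ 15 we have 2·(14r^3) ≥ 14(r+1)^3, since 2 ≥ (1 + 1/r)^3 for all r ≥ 15.
Combining, 2·2^(r + 1) ≥ 14(r+1)^3.
This completes the induction.
Hence the smallest such n₀ is 15.

n₀ = 15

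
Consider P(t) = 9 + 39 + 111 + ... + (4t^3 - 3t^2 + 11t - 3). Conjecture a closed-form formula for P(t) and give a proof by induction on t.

We claim P(t) = t(t^3 + t^2 + 5t + 2) for all t ≥ 1.
Base step (t = 1): P(1) = 9, and the closed form gives 9. They agree.
Suppose the result is true for t = p, so P(p) = p(p^3 + p^2 + 5p + 2).
Then P(p+1) = P(p) + (4p^3 + 9p^2 + 17p + 9) = (p(p^3 + p^2 + 5p + 2)) + (4p^3 + 9p^2 + 17p + 9).
Simplifying, P(p+1) = (p + 1)(p^3 + 4p^2 + 10p + 9) = (p+1)((p+1)^3 + (p+1)^2 + 5(p+1) + 2),
which is the closed form with t = p+1.
Hence, by induction on t, the claim holds for every t ≥ 1.

P(t) = t(t^3 + t^2 + 5t + 2)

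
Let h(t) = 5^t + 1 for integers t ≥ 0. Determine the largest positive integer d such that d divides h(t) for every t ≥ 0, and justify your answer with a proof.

Computing the first values: h(0) = 2 and h(1) = 6; gcd(2, 6) = 2, so d ≤ 2.
We prove 2 | 5^t + 1 for all t ≥ 0 by induction on t.
Base case (t = 0): h(0) = 2 = 2·(1), so 2 | h(0).
Suppose the result is true for t = k, i.e. 2 | h(k). Then
h(k+1) = 5^(k+1) + 1 = 5·(5^k + 1) - 4 = 5·h(k) - 4. The first term is divisible by 2 by the inductive hypothesis, and -4 is divisible by 2. Hence 2 | h(k+1).
By induction, the statement is established for all t ≥ 0.
Therefore the largest such d is 2.

d = 2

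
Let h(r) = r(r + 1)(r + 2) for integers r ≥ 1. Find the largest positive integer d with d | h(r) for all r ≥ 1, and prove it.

Computing the first values: h(1) = 6 and h(2) = 24; gcd(6, 24) = 6, so d ≤ 6.
We prove 6 | r(r + 1)(r + 2) for all r ≥ 1 by induction on r.
For the base case r = 1: h(1) = 6 = 6·(1), so 6 | h(1).
Suppose the result is true for r = j, i.e. 6 | h(j). Then
h(j+1) − h(j) = (j+1)·(j+2)·(j+3) − j·(j+1)·(j+2) = (j+1)·(j+2)·[(j+3) − j] = 3·(j+1)·(j+2). The product of 2 consecutive integers is divisible by (2)! = 2, so h(j+1) − h(j) is divisible by 3·2 = 6. By the inductive hypothesis 6 | h(j), hence 6 | h(j+1).
By induction, the statement is established for all r ≥ 1.
Therefore the largest such d is 6.

d = 6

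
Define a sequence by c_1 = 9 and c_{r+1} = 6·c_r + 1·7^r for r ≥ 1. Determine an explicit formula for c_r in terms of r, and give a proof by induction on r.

c_r = 2·6^(r - 1) + 7^r

Computing the first terms: c_1 = 9, c_2 = 61, c_3 = 415. This suggests c_r = 2·6^(r - 1) + 7^r.
When r = 1: the formula gives 9 = 9 = c_1.
Inductive step: suppose the statement holds for some j ≥ 1, so c_j = 2·6^(j - 1) + 7^j.
Then c_{j+1} = 6·c_j + 1·7^j = 6·(2·6^(j - 1) + 7^j) + 1·7^j = 2·6^j + 7^(j + 1) = 2·6^((j+1) - 1) + 7^(j+1),
which is the claimed formula at r = j+1.
This completes the induction.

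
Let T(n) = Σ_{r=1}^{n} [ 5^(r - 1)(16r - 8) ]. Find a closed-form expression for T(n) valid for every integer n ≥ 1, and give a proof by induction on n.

We claim T(n) = 5^n(4n - 3) + 3 for all n ≥ 1.
When n = 1: T(1) = 8, and the closed form gives 8. They agree.
Inductive step: assume the claim holds for n = r, so T(r) = 5^r(4r - 3) + 3.
Then T(r+1) = T(r) + (5^r(16r + 8)) = (5^r(4r - 3) + 3) + (5^r(16r + 8)).
Simplifying, T(r+1) = 20·5^r·r + 5·5^r + 3 = 5^(r+1)(4(r+1) - 3) + 3,
which is the closed form with n = r+1.
By the principle of mathematical induction, the result holds for all n ≥ 1.

T(n) = 5^n(4n - 3) + 3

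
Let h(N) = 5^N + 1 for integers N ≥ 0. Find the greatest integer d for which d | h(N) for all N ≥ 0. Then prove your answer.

d = 2

Computing the first values: h(0) = 2 and h(1) = 6; gcd(2, 6) = 2, so d ≤ 2.
We prove 2 | 5^N + 1 for all N ≥ 0 by induction on N.
Base case (N = 0): h(0) = 2 = 2·(1), so 2 | h(0).
For the inductive step, assume it holds for an arbitrary m ≥ 0, i.e. 2 | h(m). Then
h(m+1) = 5^(m+1) + 1 = 5·(5^m + 1) - 4 = 5·h(m) - 4. The first term is divisible by 2 by the inductive hypothesis, and -4 is divisible by 2. Hence 2 | h(m+1).
Hence, by induction on N, the claim holds for every N ≥ 0.
Therefore the largest such d is 2.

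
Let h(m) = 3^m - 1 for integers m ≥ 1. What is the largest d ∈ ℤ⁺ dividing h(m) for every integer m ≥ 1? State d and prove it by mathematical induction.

d = 2

Computing the first values: h(1) = 2 and h(2) = 8; gcd(2, 8) = 2, so d ≤ 2.
We prove 2 | 3^m - 1 for all m ≥ 1 by induction on m.
For the base case m = 1: h(1) = 2 = 2·(1), so 2 | h(1).
For the inductive step, assume it holds for an arbitrary k ≥ 1, i.e. 2 | h(k). Then
3^{k+1} − 1^{k+1} = 3·3^k − 1·1^k = 3·(3^k − 1^k) + (2)·1^k. The first term is divisible by 2 by the inductive hypothesis, and the second term (2)·1^k is divisible by 2 since 2 | 2. Hence 2 | h(k+1).
By the principle of mathematical induction, the result holds for all m ≥ 1.
Therefore the largest such d is 2.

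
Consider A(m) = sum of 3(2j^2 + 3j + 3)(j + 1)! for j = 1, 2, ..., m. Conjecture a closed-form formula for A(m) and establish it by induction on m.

We claim A(m) = (6m + 3)(m + 2)! - 6 for all m ≥ 1.
For the base case m = 1: A(1) = 48, and the closed form gives 48. They agree.
For the inductive step, assume it holds for an arbitrary j ≥ 1, so A(j) = (6j + 3)(j + 2)! - 6.
Then A(j+1) = A(j) + (3(2j^2 + 7j + 8)(j + 2)!) = ((6j + 3)(j + 2)! - 6) + (3(2j^2 + 7j + 8)(j + 2)!).
Simplifying, A(j+1) = (6(j+1) + 3)((j+1) + 2)! - 6,
which is the closed form with m = j+1.
By the principle of mathematical induction, the result holds for all m ≥ 1.

A(m) = (6m + 3)(m + 2)! - 6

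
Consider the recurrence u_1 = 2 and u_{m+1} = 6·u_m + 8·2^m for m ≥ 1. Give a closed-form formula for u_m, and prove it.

u_m = -2^(m + 1) + 6^m

Computing the first terms: u_1 = 2, u_2 = 28, u_3 = 200. This suggests u_m = -2^(m + 1) + 6^m.
For the base case m = 1: the formula gives 2 = 2 = u_1.
Suppose the result is true for m = r, so u_r = -2^(r + 1) + 6^r.
Then u_{r+1} = 6·u_r + 8·2^r = 6·(-2^(r + 1) + 6^r) + 8·2^r = -2^(r + 2) + 6^(r + 1) = -2^((r+1) + 1) + 6^(r+1),
which is the claimed formula at m = r+1.
By induction, the statement is established for all m ≥ 1.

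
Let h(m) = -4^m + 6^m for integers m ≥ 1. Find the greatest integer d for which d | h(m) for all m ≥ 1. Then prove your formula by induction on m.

Computing the first values: h(1) = 2 and h(2) = 20; gcd(2, 20) = 2, so d ≤ 2.
We prove 2 | -4^m + 6^m for all m ≥ 1 by induction on m.
For the base case m = 1: h(1) = 2 = 2·(1), so 2 | h(1).
Suppose the result is true for m = i, i.e. 2 | h(i). Then
6^{i+1} − 4^{i+1} = 6·6^i − 4·4^i = 6·(6^i − 4^i) + (2)·4^i. The first term is divisible by 2 by the inductive hypothesis, and the second term (2)·4^i is divisible by 2 since 2 | 2. Hence 2 | h(i+1).
Hence, by induction on m, the claim holds for every m ≥ 1.
Therefore the largest such d is 2.

d = 2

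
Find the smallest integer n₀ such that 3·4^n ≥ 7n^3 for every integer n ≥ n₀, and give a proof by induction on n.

At n = 2: 48 < 56, so the inequality fails and n₀ ≥ 3. We prove 3·4^n ≥ 7n^3 for all n ≥ 3.
Base case (n = 3): 3·4^n = 192 and 7n^3 = 189, so 192 ≥ 189.
Inductive step: suppose the statement holds for some p ≥ 3, so 3·4^p ≥ 7p^3.
Then 3·4^(p + 1) = 4·(3·4^p) ≥ 4·(7p^3).
Also, for p ≥ 3 we have 4·(7p^3) ≥ 7(p+1)^3, since 4 ≥ (1 + 1/p)^3 for all p ≥ 3.
Combining, 3·4^(p + 1) ≥ 7(p+1)^3.
By the principle of mathematical induction, the result holds for all n ≥ 3.
Hence the smallest such n₀ is 3.

n₀ = 3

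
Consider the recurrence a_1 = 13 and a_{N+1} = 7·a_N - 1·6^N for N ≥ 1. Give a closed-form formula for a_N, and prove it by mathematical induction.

a_N = 6^N + 7^N

Computing the first terms: a_1 = 13, a_2 = 85, a_3 = 559. This suggests a_N = 6^N + 7^N.
For the base case N = 1: the formula gives 13 = 13 = a_1.
For the inductive step, assume it holds for an arbitrary k ≥ 1, so a_k = 6^k + 7^k.
Then a_{k+1} = 7·a_k - 1·6^k = 7·(6^k + 7^k) - 1·6^k = 6^(k + 1) + 7^(k + 1),
which is the claimed formula at N = k+1.
This completes the induction.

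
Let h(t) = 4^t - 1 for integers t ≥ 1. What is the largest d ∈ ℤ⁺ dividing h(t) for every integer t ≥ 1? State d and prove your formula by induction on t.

d = 3

Computing the first values: h(1) = 3 and h(2) = 15; gcd(3, 15) = 3, so d ≤ 3.
We prove 3 | 4^t - 1 for all t ≥ 1 by induction on t.
Base case (t = 1): h(1) = 3 = 3·(1), so 3 | h(1).
Inductive step: suppose the statement holds for some p ≥ 1, i.e. 3 | h(p). Then
4^{p+1} − 1^{p+1} = 4·4^p − 1·1^p = 4·(4^p − 1^p) + (3)·1^p. The first term is divisible by 3 by the inductive hypothesis, and the second term (3)·1^p is divisible by 3 since 3 | 3. Hence 3 | h(p+1).
By induction, the statement is established for all t ≥ 1.
Therefore the largest such d is 3.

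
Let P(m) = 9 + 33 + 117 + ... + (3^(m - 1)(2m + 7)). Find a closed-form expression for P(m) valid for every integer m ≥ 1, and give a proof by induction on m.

We claim P(m) = 3^m(m + 3) - 3 for all m ≥ 1.
Base step (m = 1): P(1) = 9, and the closed form gives 9. They agree.
Suppose the result is true for m = r, so P(r) = 3^r(r + 3) - 3.
Then P(r+1) = P(r) + (3^r(2r + 9)) = (3^r(r + 3) - 3) + (3^r(2r + 9)).
Simplifying, P(r+1) = 3·3^r·r + 12·3^r - 3 = 3^(r+1)((r+1) + 3) - 3,
which is the closed form with m = r+1.
By induction, the statement is established for all m ≥ 1.

P(m) = 3^m(m + 3) - 3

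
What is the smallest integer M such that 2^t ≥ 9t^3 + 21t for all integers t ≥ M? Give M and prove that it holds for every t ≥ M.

At t = 14: 16384 < 24990, so the inequality fails and M ≥ 15. We prove 2^t ≥ 9t^3 + 21t for all t ≥ 15.
Base step (t = 15): 2^t = 32768 and 9t^3 + 21t = 30690, so 32768 ≥ 30690.
Inductive step: assume the claim holds for t = j, so 2^j ≥ 9j^3 + 21j.
Then 2^(j + 1) = 2·(2^j) ≥ 2·(9j^3 + 21j).
Also, for j ≥ 15 we have 2·(9j^3 + 21j) ≥ 9(j+1)^3 + 21(j+1), since 2·(9j^3 + 21j) − (9(j+1)^3 + 21(j+1)) = 9j^3 - 27j^2 - 6j - 30, which is nonnegative for all j ≥ 15.
Combining, 2^(j + 1) ≥ 9(j+1)^3 + 21(j+1).
Hence, by induction on t, the claim holds for every t ≥ 15.
Hence the smallest such M is 15.

M = 15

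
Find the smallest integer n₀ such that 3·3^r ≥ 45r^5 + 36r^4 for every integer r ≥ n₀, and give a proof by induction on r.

At r = 14: 14348907 < 25585056, so the inequality fails and n₀ ≥ 15. We prove 3·3^r ≥ 45r^5 + 36r^4 for all r ≥ 15.
When r = 15: 3·3^r = 43046721 and 45r^5 + 36r^4 = 35994375, so 43046721 ≥ 35994375.
For the inductive step, assume it holds for an arbitrary p ≥ 15, so 3·3^p ≥ 45p^5 + 36p^4.
Then 3·3^(p + 1) = 3·(3·3^p) ≥ 3·(45p^5 + 36p^4).
Also, for p ≥ 15 we have 3·(45p^5 + 36p^4) ≥ 45(p+1)^5 + 36(p+1)^4, since 3·(45p^5 + 36p^4) − (45(p+1)^5 + 36(p+1)^4) = 90p^5 - 153p^4 - 594p^3 - 666p^2 - 369p - 81, which is nonnegative for all p ≥ 15.
Combining, 3·3^(p + 1) ≥ 45(p+1)^5 + 36(p+1)^4.
By the principle of mathematical induction, the result holds for all r ≥ 15.
Hence the smallest such n₀ is 15.

n₀ = 15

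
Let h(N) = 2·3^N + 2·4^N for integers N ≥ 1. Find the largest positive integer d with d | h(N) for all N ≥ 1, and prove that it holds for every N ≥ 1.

Computing the first values: h(1) = 14 and h(2) = 50; gcd(14, 50) = 2, so d ≤ 2.
We prove 2 | 2·3^N + 2·4^N for all N ≥ 1 by induction on N.
For the base case N = 1: h(1) = 14 = 2·(7), so 2 | h(1).
For the inductive step, assume it holds for an arbitrary i ≥ 1, i.e. 2 | h(i). Then
h(i+1) − 4·h(i) = (2·3^(i+1) + 2·4^(i+1)) − 4·(2·3^i + 2·4^i) = (2)·3^i·(3 − 4) = (-2)·3^i. Since 2 | h(i) by the inductive hypothesis, 2 | 4·h(i); and 2 | -2 since -2 = 2·-1. Therefore 2 | h(i+1).
Hence, by induction on N, the claim holds for every N ≥ 1.
Therefore the largest such d is 2.

d = 2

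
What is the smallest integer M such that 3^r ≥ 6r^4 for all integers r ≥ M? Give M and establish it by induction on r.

M = 11

At r = 10: 59049 < 60000, so the inequality fails and M ≥ 11. We prove 3^r ≥ 6r^4 for all r ≥ 11.
Base case (r = 11): 3^r = 177147 and 6r^4 = 87846, so 177147 ≥ 87846.
For the inductive step, assume it holds for an arbitrary k ≥ 11, so 3^k ≥ 6k^4.
Then 3^(k + 1) = 3·(3^k) ≥ 3·(6k^4).
Also, for k ≥ 11 we have 3·(6k^4) ≥ 6(k+1)^4, since 3 ≥ (1 + 1/k)^4 for all k ≥ 11.
Combining, 3^(k + 1) ≥ 6(k+1)^4.
By the principle of mathematical induction, the result holds for all r ≥ 11.
Hence the smallest such M is 11.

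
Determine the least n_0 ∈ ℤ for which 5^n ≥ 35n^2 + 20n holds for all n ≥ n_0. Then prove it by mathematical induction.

n_0 = 5

At n = 4: 625 < 640, so the inequality fails and n_0 ≥ 5. We prove 5^n ≥ 35n^2 + 20n for all n ≥ 5.
Base case (n = 5): 5^n = 3125 and 35n^2 + 20n = 975, so 3125 ≥ 975.
For the inductive step, assume it holds for an arbitrary r ≥ 5, so 5^r ≥ 35r^2 + 20r.
Then 5^(r + 1) = 5·(5^r) ≥ 5·(35r^2 + 20r).
Also, for r ≥ 5 we have 5·(35r^2 + 20r) ≥ 35(r+1)^2 + 20(r+1), since 5·(35r^2 + 20r) − (35(r+1)^2 + 20(r+1)) = 140r^2 + 10r - 55, which is nonnegative for all r ≥ 5.
Combining, 5^(r + 1) ≥ 35(r+1)^2 + 20(r+1).
By induction, the statement is established for all n ≥ 5.
Hence the smallest such n_0 is 5.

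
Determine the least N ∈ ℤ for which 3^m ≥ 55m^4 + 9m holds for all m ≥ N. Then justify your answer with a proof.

N = 13

At m = 12: 531441 < 1140588, so the inequality fails and N ≥ 13. We prove 3^m ≥ 55m^4 + 9m for all m ≥ 13.
For the base case m = 13: 3^m = 1594323 and 55m^4 + 9m = 1570972, so 1594323 ≥ 1570972.
Suppose the result is true for m = p, so 3^p ≥ 55p^4 + 9p.
Then 3^(p + 1) = 3·(3^p) ≥ 3·(55p^4 + 9p).
Also, for p ≥ 13 we have 3·(55p^4 + 9p) ≥ 55(p+1)^4 + 9(p+1), since 3·(55p^4 + 9p) − (55(p+1)^4 + 9(p+1)) = 110p^4 - 220p^3 - 330p^2 - 202p - 64, which is nonnegative for all p ≥ 13.
Combining, 3^(p + 1) ≥ 55(p+1)^4 + 9(p+1).
This completes the induction.
Hence the smallest such N is 13.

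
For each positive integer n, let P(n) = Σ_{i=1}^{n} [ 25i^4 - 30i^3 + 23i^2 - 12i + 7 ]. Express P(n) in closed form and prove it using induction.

We claim P(n) = n(5n^4 + 5n^3 + n^2 - 2n + 4) for all n ≥ 1.
For the base case n = 1: P(1) = 13, and the closed form gives 13. They agree.
Inductive step: assume the claim holds for n = i, so P(i) = i(5i^4 + 5i^3 + i^2 - 2i + 4).
Then P(i+1) = P(i) + (25i^4 + 70i^3 + 83i^2 + 44i + 13) = (i(5i^4 + 5i^3 + i^2 - 2i + 4)) + (25i^4 + 70i^3 + 83i^2 + 44i + 13).
Simplifying, P(i+1) = (i + 1)(5i^4 + 25i^3 + 46i^2 + 35i + 13) = (i+1)(5(i+1)^4 + 5(i+1)^3 + (i+1)^2 - 2(i+1) + 4),
which is the closed form with n = i+1.
By induction, the statement is established for all n ≥ 1.

P(n) = n(5n^4 + 5n^3 + n^2 - 2n + 4)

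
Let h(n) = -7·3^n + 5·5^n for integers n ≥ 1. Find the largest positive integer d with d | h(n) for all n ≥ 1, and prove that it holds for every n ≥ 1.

d = 2

Computing the first values: h(1) = 4 and h(2) = 62; gcd(4, 62) = 2, so d ≤ 2.
We prove 2 | -7·3^n + 5·5^n for all n ≥ 1 by induction on n.
Base step (n = 1): h(1) = 4 = 2·(2), so 2 | h(1).
Suppose the result is true for n = k, i.e. 2 | h(k). Then
h(k+1) − 5·h(k) = (-7·3^(k+1) + 5·5^(k+1)) − 5·(-7·3^k + 5·5^k) = (-7)·3^k·(3 − 5) = (14)·3^k. Since 2 | h(k) by the inductive hypothesis, 2 | 5·h(k); and 2 | 14 since 14 = 2·7. Therefore 2 | h(k+1).
This completes the induction.
Therefore the largest such d is 2.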